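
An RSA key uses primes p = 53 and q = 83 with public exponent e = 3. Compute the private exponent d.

2843

φ(n) = (p−1)(q−1) = 52·82 = 4264.
Need d with 3·d ≡ 1 (mod 4264). Apply the extended Euclidean algorithm:
4264 = 1421·3 + 1
3 = 3·1 + 0
Back-substitute:
1 = 4264 − 1421·3
So 3·(-1421) ≡ 1 (mod 4264), hence d ≡ -1421 ≡ 2843 (mod 4264).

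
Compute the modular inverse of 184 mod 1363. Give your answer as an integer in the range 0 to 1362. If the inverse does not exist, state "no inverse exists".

Extended Euclidean algorithm:
1363 = 7*184 + 75
184 = 2*75 + 34
75 = 2*34 + 7
34 = 4*7 + 6
7 = 1*6 + 1
6 = 6*1 + 0
Since gcd(184, 1363) = 1, back-substitute to write 1 as a combination:
1 = 7 − 6
1 = −34 + 5·7
1 = 5·75 − 11·34
1 = −11·184 + 27·75
1 = 27·1363 − 200·184
Thus 184·(-200) ≡ 1 (mod 1363); reducing, -200 mod 1363 = 1163.

1163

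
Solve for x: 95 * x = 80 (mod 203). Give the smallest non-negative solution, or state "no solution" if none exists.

97

First find gcd(95, 203):
203 = 2·95 + 13
95 = 7·13 + 4
13 = 3·4 + 1
4 = 4·1 + 0
gcd = 1, so a unique solution mod 203 exists.
Back-substitute for the Bézout coefficients:
1 = 13 − 3·4
1 = −3·95 + 22·13
1 = 22·203 − 47·95
So 95·(-47) ≡ 1 (mod 203), giving 95⁻¹ ≡ 156.
x ≡ 95⁻¹·80 ≡ 156·80 ≡ 97 (mod 203).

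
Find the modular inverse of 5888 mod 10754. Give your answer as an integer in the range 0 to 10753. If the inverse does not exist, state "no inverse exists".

no inverse exists

Compute gcd(5888, 10754):
10754 = 1*5888 + 4866
5888 = 1*4866 + 1022
4866 = 4*1022 + 778
1022 = 1*778 + 244
778 = 3*244 + 46
244 = 5*46 + 14
46 = 3*14 + 4
14 = 3*4 + 2
4 = 2*2 + 0
Since gcd = 2 > 1, 5888 is not a unit mod 10754.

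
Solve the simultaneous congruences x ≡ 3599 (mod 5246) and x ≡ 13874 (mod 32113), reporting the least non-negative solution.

101844197

Write x = 3599 + 5246·k. Then 5246·k ≡ 13874 − 3599 ≡ 10275 (mod 32113).
Need 5246⁻¹ mod 32113. Extended Euclid on (32113, 5246):
32113 = 6*5246 + 637
5246 = 8*637 + 150
637 = 4*150 + 37
150 = 4*37 + 2
37 = 18*2 + 1
2 = 2*1 + 0
Back-substitute:
1 = 37 − 18·2
1 = −18·150 + 73·37
1 = 73·637 − 310·150
1 = −310·5246 + 2553·637
1 = 2553·32113 − 15628·5246
5246⁻¹ ≡ 16485 (mod 32113), so k ≡ 16485·10275 ≡ 19413 (mod 32113).
x = 3599 + 5246·19413 = 101844197.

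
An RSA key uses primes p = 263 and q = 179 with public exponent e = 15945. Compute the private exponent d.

38429

φ(n) = (p−1)(q−1) = 262·178 = 46636.
Need d with 15945·d ≡ 1 (mod 46636). Apply the extended Euclidean algorithm:
46636 = 2·15945 + 14746
15945 = 1·14746 + 1199
14746 = 12·1199 + 358
1199 = 3·358 + 125
358 = 2·125 + 108
125 = 1·108 + 17
108 = 6·17 + 6
17 = 2·6 + 5
6 = 1·5 + 1
5 = 5·1 + 0
Back-substitute:
1 = 6 − 5
1 = −17 + 3·6
1 = 3·108 − 19·17
1 = −19·125 + 22·108
1 = 22·358 − 63·125
1 = −63·1199 + 211·358
1 = 211·14746 − 2595·1199
1 = −2595·15945 + 2806·14746
1 = 2806·46636 − 8207·15945
So 15945·(-8207) ≡ 1 (mod 46636), hence d ≡ -8207 ≡ 38429 (mod 46636).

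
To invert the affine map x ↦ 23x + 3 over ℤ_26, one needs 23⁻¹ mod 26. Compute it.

Extended Euclidean algorithm:
26 = 1*23 + 3
23 = 7*3 + 2
3 = 1*2 + 1
2 = 2*1 + 0
The gcd is 1. Working backward:
1 = 3 − 2
1 = −23 + 8·3
1 = 8·26 − 9·23
Hence 23⁻¹ ≡ -9 ≡ 17 (mod 26).

17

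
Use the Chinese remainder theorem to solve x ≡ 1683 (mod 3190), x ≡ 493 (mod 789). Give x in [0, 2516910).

Write x = 1683 + 3190·k. Then 3190·k ≡ 493 − 1683 ≡ 388 (mod 789).
Need 3190⁻¹ mod 789. Extended Euclid on (789, 34):
789 = 23×34 + 7
34 = 4×7 + 6
7 = 1×6 + 1
6 = 6×1 + 0
Back-substitute:
1 = 7 − 6
1 = −34 + 5·7
1 = 5·789 − 116·34
3190⁻¹ ≡ 673 (mod 789), so k ≡ 673·388 ≡ 754 (mod 789).
x = 1683 + 3190·754 = 2406943.

2406943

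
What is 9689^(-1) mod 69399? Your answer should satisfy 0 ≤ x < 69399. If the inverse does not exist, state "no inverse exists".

Run Euclid on (69399, 9689):
69399 = 7×9689 + 1576
9689 = 6×1576 + 233
1576 = 6×233 + 178
233 = 1×178 + 55
178 = 3×55 + 13
55 = 4×13 + 3
13 = 4×3 + 1
3 = 3×1 + 0
gcd = 1, so the inverse exists. Back-substitute:
1 = 13 − 4·3
1 = −4·55 + 17·13
1 = 17·178 − 55·55
1 = −55·233 + 72·178
1 = 72·1576 − 487·233
1 = −487·9689 + 2994·1576
1 = 2994·69399 − 21445·9689
Thus 9689·(-21445) ≡ 1 (mod 69399); reducing, -21445 mod 69399 = 47954.

47954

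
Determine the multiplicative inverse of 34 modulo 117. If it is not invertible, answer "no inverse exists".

gcd(117, 34) by repeated division:
117 = 3*34 + 15
34 = 2*15 + 4
15 = 3*4 + 3
4 = 1*3 + 1
3 = 3*1 + 0
gcd = 1, so the inverse exists. Back-substitute:
1 = 4 − 3
1 = −15 + 4·4
1 = 4·34 − 9·15
1 = −9·117 + 31·34
So 34·31 ≡ 1 (mod 117).

31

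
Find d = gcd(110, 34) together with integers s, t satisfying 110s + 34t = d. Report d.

Apply Euclid's algorithm to 110 and 34:
110 = 3·34 + 8
34 = 4·8 + 2
8 = 4·2 + 0
gcd(110, 34) = 2.
Express as a combination:
2 = 34 − 4·8
2 = −4·110 + 13·34
So 2 = (-4)·110 + (13)·34.

2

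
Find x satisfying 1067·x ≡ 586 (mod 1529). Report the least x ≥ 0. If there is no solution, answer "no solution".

no solution

gcd(1067, 1529):
1529 = 1·1067 + 462
1067 = 2·462 + 143
462 = 3·143 + 33
143 = 4·33 + 11
33 = 3·11 + 0
gcd = 11, but 11 ∤ 586, so the congruence has no solution.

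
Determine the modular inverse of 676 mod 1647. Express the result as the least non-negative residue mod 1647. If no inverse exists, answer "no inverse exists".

Extended Euclidean algorithm:
1647 = 2×676 + 295
676 = 2×295 + 86
295 = 3×86 + 37
86 = 2×37 + 12
37 = 3×12 + 1
12 = 12×1 + 0
gcd = 1, so the inverse exists. Back-substitute:
1 = 37 − 3·12
1 = −3·86 + 7·37
1 = 7·295 − 24·86
1 = −24·676 + 55·295
1 = 55·1647 − 134·676
Hence 676⁻¹ ≡ -134 ≡ 1513 (mod 1647).

1513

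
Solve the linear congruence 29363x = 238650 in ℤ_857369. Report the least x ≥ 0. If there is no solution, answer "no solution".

First find gcd(29363, 857369):
857369 = 29·29363 + 5842
29363 = 5·5842 + 153
5842 = 38·153 + 28
153 = 5·28 + 13
28 = 2·13 + 2
13 = 6·2 + 1
2 = 2·1 + 0
gcd = 1, so a unique solution mod 857369 exists.
Back-substitute for the Bézout coefficients:
1 = 13 − 6·2
1 = −6·28 + 13·13
1 = 13·153 − 71·28
1 = −71·5842 + 2711·153
1 = 2711·29363 − 13626·5842
1 = −13626·857369 + 397865·29363
So 29363·(397865) ≡ 1 (mod 857369), giving 29363⁻¹ ≡ 397865.
x ≡ 29363⁻¹·238650 ≡ 397865·238650 ≡ 294976 (mod 857369).

294976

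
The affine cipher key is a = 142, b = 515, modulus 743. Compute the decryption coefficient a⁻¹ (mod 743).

Extended Euclidean algorithm:
743 = 5*142 + 33
142 = 4*33 + 10
33 = 3*10 + 3
10 = 3*3 + 1
3 = 3*1 + 0
gcd = 1, so the inverse exists. Back-substitute:
1 = 10 − 3·3
1 = −3·33 + 10·10
1 = 10·142 − 43·33
1 = −43·743 + 225·142
So 142·225 ≡ 1 (mod 743).

225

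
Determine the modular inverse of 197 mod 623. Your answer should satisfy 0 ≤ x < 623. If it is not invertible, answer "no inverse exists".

Apply the Euclidean algorithm to 623 and 197:
623 = 3×197 + 32
197 = 6×32 + 5
32 = 6×5 + 2
5 = 2×2 + 1
2 = 2×1 + 0
Since gcd(197, 623) = 1, back-substitute to write 1 as a combination:
1 = 5 − 2·2
1 = −2·32 + 13·5
1 = 13·197 − 80·32
1 = −80·623 + 253·197
So 197·253 ≡ 1 (mod 623).

253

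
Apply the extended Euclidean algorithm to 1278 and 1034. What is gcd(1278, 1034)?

Repeated division:
1278 = 1·1034 + 244
1034 = 4·244 + 58
244 = 4·58 + 12
58 = 4·12 + 10
12 = 1·10 + 2
10 = 5·2 + 0
gcd(1278, 1034) = 2.
Working backward:
2 = 12 − 10
2 = −58 + 5·12
2 = 5·244 − 21·58
2 = −21·1034 + 89·244
2 = 89·1278 − 110·1034
So 2 = (89)·1278 + (-110)·1034.

2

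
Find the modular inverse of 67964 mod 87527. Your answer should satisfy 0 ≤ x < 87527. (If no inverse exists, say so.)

Apply the Euclidean algorithm to 87527 and 67964:
87527 = 1·67964 + 19563
67964 = 3·19563 + 9275
19563 = 2·9275 + 1013
9275 = 9·1013 + 158
1013 = 6·158 + 65
158 = 2·65 + 28
65 = 2·28 + 9
28 = 3·9 + 1
9 = 9·1 + 0
gcd = 1, so the inverse exists. Back-substitute:
1 = 28 − 3·9
1 = −3·65 + 7·28
1 = 7·158 − 17·65
1 = −17·1013 + 109·158
1 = 109·9275 − 998·1013
1 = −998·19563 + 2105·9275
1 = 2105·67964 − 7313·19563
1 = −7313·87527 + 9418·67964
So 67964·9418 ≡ 1 (mod 87527).

9418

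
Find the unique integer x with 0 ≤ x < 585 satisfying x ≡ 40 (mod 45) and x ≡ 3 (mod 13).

Write x = 40 + 45·k. Then 45·k ≡ 3 − 40 ≡ 2 (mod 13).
Need 45⁻¹ mod 13. Extended Euclid on (13, 6):
13 = 2×6 + 1
6 = 6×1 + 0
Back-substitute:
1 = 13 − 2·6
45⁻¹ ≡ 11 (mod 13), so k ≡ 11·2 ≡ 9 (mod 13).
x = 40 + 45·9 = 445.

445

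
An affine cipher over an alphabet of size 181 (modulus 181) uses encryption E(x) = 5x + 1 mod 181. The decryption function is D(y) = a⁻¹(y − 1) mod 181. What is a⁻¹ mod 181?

145

Run Euclid on (181, 5):
181 = 36*5 + 1
5 = 5*1 + 0
The gcd is 1. Working backward:
1 = 181 − 36·5
Hence 5⁻¹ ≡ -36 ≡ 145 (mod 181).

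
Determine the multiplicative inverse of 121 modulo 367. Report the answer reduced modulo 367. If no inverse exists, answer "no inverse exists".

91

Apply the Euclidean algorithm to 367 and 121:
367 = 3·121 + 4
121 = 30·4 + 1
4 = 4·1 + 0
gcd = 1, so the inverse exists. Back-substitute:
1 = 121 − 30·4
1 = −30·367 + 91·121
So 121·91 ≡ 1 (mod 367).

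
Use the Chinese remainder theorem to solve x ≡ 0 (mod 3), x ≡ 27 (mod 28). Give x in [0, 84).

Write x = 0 + 3·k. Then 3·k ≡ 27 − 0 ≡ 27 (mod 28).
Need 3⁻¹ mod 28. Extended Euclid on (28, 3):
28 = 9×3 + 1
3 = 3×1 + 0
Back-substitute:
1 = 28 − 9·3
3⁻¹ ≡ 19 (mod 28), so k ≡ 19·27 ≡ 9 (mod 28).
x = 0 + 3·9 = 27.

27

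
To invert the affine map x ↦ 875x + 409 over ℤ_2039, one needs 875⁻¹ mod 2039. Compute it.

1785

Extended Euclidean algorithm:
2039 = 2*875 + 289
875 = 3*289 + 8
289 = 36*8 + 1
8 = 8*1 + 0
The gcd is 1. Working backward:
1 = 289 − 36·8
1 = −36·875 + 109·289
1 = 109·2039 − 254·875
So 875·(-254) ≡ 1 (mod 2039), and -254 ≡ 1785 (mod 2039).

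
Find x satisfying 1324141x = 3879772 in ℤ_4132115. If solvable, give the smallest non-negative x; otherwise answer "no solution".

189957

First find gcd(1324141, 4132115):
4132115 = 3×1324141 + 159692
1324141 = 8×159692 + 46605
159692 = 3×46605 + 19877
46605 = 2×19877 + 6851
19877 = 2×6851 + 6175
6851 = 1×6175 + 676
6175 = 9×676 + 91
676 = 7×91 + 39
91 = 2×39 + 13
39 = 3×13 + 0
gcd = 13 and 13 | 3879772, so solutions exist. Divide through by 13: 101857x ≡ 298444 (mod 317855).
Now find 101857⁻¹ mod 317855:
317855 = 3·101857 + 12284
101857 = 8·12284 + 3585
12284 = 3·3585 + 1529
3585 = 2·1529 + 527
1529 = 2·527 + 475
527 = 1·475 + 52
475 = 9·52 + 7
52 = 7·7 + 3
7 = 2·3 + 1
3 = 3·1 + 0
Back-substitute:
1 = 7 − 2·3
1 = −2·52 + 15·7
1 = 15·475 − 137·52
1 = −137·527 + 152·475
1 = 152·1529 − 441·527
1 = −441·3585 + 1034·1529
1 = 1034·12284 − 3543·3585
1 = −3543·101857 + 29378·12284
1 = 29378·317855 − 91677·101857
So 101857·(-91677) ≡ 1 (mod 317855), i.e. 101857⁻¹ ≡ 226178.
Then x ≡ 226178·298444 ≡ 189957 (mod 317855); the smallest non-negative solution is x = 189957.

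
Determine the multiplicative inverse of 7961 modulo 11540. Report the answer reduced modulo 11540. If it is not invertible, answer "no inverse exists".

Extended Euclidean algorithm:
11540 = 1·7961 + 3579
7961 = 2·3579 + 803
3579 = 4·803 + 367
803 = 2·367 + 69
367 = 5·69 + 22
69 = 3·22 + 3
22 = 7·3 + 1
3 = 3·1 + 0
gcd = 1, so the inverse exists. Back-substitute:
1 = 22 − 7·3
1 = −7·69 + 22·22
1 = 22·367 − 117·69
1 = −117·803 + 256·367
1 = 256·3579 − 1141·803
1 = −1141·7961 + 2538·3579
1 = 2538·11540 − 3679·7961
Hence 7961⁻¹ ≡ -3679 ≡ 7861 (mod 11540).

7861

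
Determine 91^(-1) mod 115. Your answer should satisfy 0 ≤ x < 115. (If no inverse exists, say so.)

91

Apply the Euclidean algorithm to 115 and 91:
115 = 1×91 + 24
91 = 3×24 + 19
24 = 1×19 + 5
19 = 3×5 + 4
5 = 1×4 + 1
4 = 4×1 + 0
The gcd is 1. Working backward:
1 = 5 − 4
1 = −19 + 4·5
1 = 4·24 − 5·19
1 = −5·91 + 19·24
1 = 19·115 − 24·91
Hence 91⁻¹ ≡ -24 ≡ 91 (mod 115).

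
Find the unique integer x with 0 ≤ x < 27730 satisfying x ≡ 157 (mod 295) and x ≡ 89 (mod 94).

747

Write x = 157 + 295·k. Then 295·k ≡ 89 − 157 ≡ 26 (mod 94).
Need 295⁻¹ mod 94. Extended Euclid on (94, 13):
94 = 7·13 + 3
13 = 4·3 + 1
3 = 3·1 + 0
Back-substitute:
1 = 13 − 4·3
1 = −4·94 + 29·13
295⁻¹ ≡ 29 (mod 94), so k ≡ 29·26 ≡ 2 (mod 94).
x = 157 + 295·2 = 747.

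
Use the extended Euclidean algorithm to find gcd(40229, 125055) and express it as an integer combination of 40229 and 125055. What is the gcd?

7

Repeated division:
125055 = 3*40229 + 4368
40229 = 9*4368 + 917
4368 = 4*917 + 700
917 = 1*700 + 217
700 = 3*217 + 49
217 = 4*49 + 21
49 = 2*21 + 7
21 = 3*7 + 0
gcd(40229, 125055) = 7.
Back-substituting:
7 = 49 − 2·21
7 = −2·217 + 9·49
7 = 9·700 − 29·217
7 = −29·917 + 38·700
7 = 38·4368 − 181·917
7 = −181·40229 + 1667·4368
7 = 1667·125055 − 5182·40229
So 7 = (1667)·125055 + (-5182)·40229.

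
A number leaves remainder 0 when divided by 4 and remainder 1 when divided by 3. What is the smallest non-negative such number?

4

Write x = 0 + 4·k. Then 4·k ≡ 1 − 0 ≡ 1 (mod 3).
Need 4⁻¹ mod 3. Extended Euclid on (3, 1):
3 = 3*1 + 0
4⁻¹ ≡ 1 (mod 3), so k ≡ 1·1 ≡ 1 (mod 3).
x = 0 + 4·1 = 4.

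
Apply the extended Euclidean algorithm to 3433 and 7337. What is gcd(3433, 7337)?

1

Apply Euclid's algorithm to 7337 and 3433:
7337 = 2×3433 + 471
3433 = 7×471 + 136
471 = 3×136 + 63
136 = 2×63 + 10
63 = 6×10 + 3
10 = 3×3 + 1
3 = 3×1 + 0
gcd(3433, 7337) = 1.
Back-substituting:
1 = 10 − 3·3
1 = −3·63 + 19·10
1 = 19·136 − 41·63
1 = −41·471 + 142·136
1 = 142·3433 − 1035·471
1 = −1035·7337 + 2212·3433
So 1 = (-1035)·7337 + (2212)·3433.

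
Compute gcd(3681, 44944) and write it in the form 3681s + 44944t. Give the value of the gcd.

1

Apply Euclid's algorithm to 44944 and 3681:
44944 = 12·3681 + 772
3681 = 4·772 + 593
772 = 1·593 + 179
593 = 3·179 + 56
179 = 3·56 + 11
56 = 5·11 + 1
11 = 11·1 + 0
gcd(3681, 44944) = 1.
Working backward:
1 = 56 − 5·11
1 = −5·179 + 16·56
1 = 16·593 − 53·179
1 = −53·772 + 69·593
1 = 69·3681 − 329·772
1 = −329·44944 + 4017·3681
So 1 = (-329)·44944 + (4017)·3681.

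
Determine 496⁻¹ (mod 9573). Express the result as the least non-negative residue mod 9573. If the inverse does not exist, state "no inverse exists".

Run Euclid on (9573, 496):
9573 = 19·496 + 149
496 = 3·149 + 49
149 = 3·49 + 2
49 = 24·2 + 1
2 = 2·1 + 0
gcd = 1, so the inverse exists. Back-substitute:
1 = 49 − 24·2
1 = −24·149 + 73·49
1 = 73·496 − 243·149
1 = −243·9573 + 4690·496
So 496·4690 ≡ 1 (mod 9573).

4690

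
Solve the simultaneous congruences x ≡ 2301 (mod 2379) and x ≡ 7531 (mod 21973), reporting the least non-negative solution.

Write x = 2301 + 2379·k. Then 2379·k ≡ 7531 − 2301 ≡ 5230 (mod 21973).
Need 2379⁻¹ mod 21973. Extended Euclid on (21973, 2379):
21973 = 9×2379 + 562
2379 = 4×562 + 131
562 = 4×131 + 38
131 = 3×38 + 17
38 = 2×17 + 4
17 = 4×4 + 1
4 = 4×1 + 0
Back-substitute:
1 = 17 − 4·4
1 = −4·38 + 9·17
1 = 9·131 − 31·38
1 = −31·562 + 133·131
1 = 133·2379 − 563·562
1 = −563·21973 + 5200·2379
2379⁻¹ ≡ 5200 (mod 21973), so k ≡ 5200·5230 ≡ 15399 (mod 21973).
x = 2301 + 2379·15399 = 36636522.

36636522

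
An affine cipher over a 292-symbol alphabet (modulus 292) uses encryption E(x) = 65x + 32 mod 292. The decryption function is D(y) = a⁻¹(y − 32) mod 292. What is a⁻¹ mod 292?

9

Extended Euclidean algorithm:
292 = 4·65 + 32
65 = 2·32 + 1
32 = 32·1 + 0
The gcd is 1. Working backward:
1 = 65 − 2·32
1 = −2·292 + 9·65
So 65·9 ≡ 1 (mod 292).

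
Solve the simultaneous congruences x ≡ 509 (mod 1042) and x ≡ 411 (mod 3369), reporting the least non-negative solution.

2789943

Write x = 509 + 1042·k. Then 1042·k ≡ 411 − 509 ≡ 3271 (mod 3369).
Need 1042⁻¹ mod 3369. Extended Euclid on (3369, 1042):
3369 = 3×1042 + 243
1042 = 4×243 + 70
243 = 3×70 + 33
70 = 2×33 + 4
33 = 8×4 + 1
4 = 4×1 + 0
Back-substitute:
1 = 33 − 8·4
1 = −8·70 + 17·33
1 = 17·243 − 59·70
1 = −59·1042 + 253·243
1 = 253·3369 − 818·1042
1042⁻¹ ≡ 2551 (mod 3369), so k ≡ 2551·3271 ≡ 2677 (mod 3369).
x = 509 + 1042·2677 = 2789943.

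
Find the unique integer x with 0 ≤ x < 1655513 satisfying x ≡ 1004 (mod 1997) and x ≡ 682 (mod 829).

853723

Write x = 1004 + 1997·k. Then 1997·k ≡ 682 − 1004 ≡ 507 (mod 829).
Need 1997⁻¹ mod 829. Extended Euclid on (829, 339):
829 = 2·339 + 151
339 = 2·151 + 37
151 = 4·37 + 3
37 = 12·3 + 1
3 = 3·1 + 0
Back-substitute:
1 = 37 − 12·3
1 = −12·151 + 49·37
1 = 49·339 − 110·151
1 = −110·829 + 269·339
1997⁻¹ ≡ 269 (mod 829), so k ≡ 269·507 ≡ 427 (mod 829).
x = 1004 + 1997·427 = 853723.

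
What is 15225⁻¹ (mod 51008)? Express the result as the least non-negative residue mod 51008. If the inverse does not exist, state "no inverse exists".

11401

gcd(51008, 15225) by repeated division:
51008 = 3*15225 + 5333
15225 = 2*5333 + 4559
5333 = 1*4559 + 774
4559 = 5*774 + 689
774 = 1*689 + 85
689 = 8*85 + 9
85 = 9*9 + 4
9 = 2*4 + 1
4 = 4*1 + 0
gcd = 1, so the inverse exists. Back-substitute:
1 = 9 − 2·4
1 = −2·85 + 19·9
1 = 19·689 − 154·85
1 = −154·774 + 173·689
1 = 173·4559 − 1019·774
1 = −1019·5333 + 1192·4559
1 = 1192·15225 − 3403·5333
1 = −3403·51008 + 11401·15225
So 15225·11401 ≡ 1 (mod 51008).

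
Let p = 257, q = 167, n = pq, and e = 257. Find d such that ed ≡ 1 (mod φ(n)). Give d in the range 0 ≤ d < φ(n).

φ(n) = (p−1)(q−1) = 256·166 = 42496.
Need d with 257·d ≡ 1 (mod 42496). Apply the extended Euclidean algorithm:
42496 = 165·257 + 91
257 = 2·91 + 75
91 = 1·75 + 16
75 = 4·16 + 11
16 = 1·11 + 5
11 = 2·5 + 1
5 = 5·1 + 0
Back-substitute:
1 = 11 − 2·5
1 = −2·16 + 3·11
1 = 3·75 − 14·16
1 = −14·91 + 17·75
1 = 17·257 − 48·91
1 = −48·42496 + 7937·257
So 257·7937 ≡ 1 (mod 42496), hence d = 7937.

7937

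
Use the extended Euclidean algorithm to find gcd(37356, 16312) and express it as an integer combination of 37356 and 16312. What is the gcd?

4

Repeated division:
37356 = 2×16312 + 4732
16312 = 3×4732 + 2116
4732 = 2×2116 + 500
2116 = 4×500 + 116
500 = 4×116 + 36
116 = 3×36 + 8
36 = 4×8 + 4
8 = 2×4 + 0
gcd(37356, 16312) = 4.
Working backward:
4 = 36 − 4·8
4 = −4·116 + 13·36
4 = 13·500 − 56·116
4 = −56·2116 + 237·500
4 = 237·4732 − 530·2116
4 = −530·16312 + 1827·4732
4 = 1827·37356 − 4184·16312
So 4 = (1827)·37356 + (-4184)·16312.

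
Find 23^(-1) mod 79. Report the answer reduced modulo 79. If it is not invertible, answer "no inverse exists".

Apply the Euclidean algorithm to 79 and 23:
79 = 3·23 + 10
23 = 2·10 + 3
10 = 3·3 + 1
3 = 3·1 + 0
Since gcd(23, 79) = 1, back-substitute to write 1 as a combination:
1 = 10 − 3·3
1 = −3·23 + 7·10
1 = 7·79 − 24·23
Thus 23·(-24) ≡ 1 (mod 79); reducing, -24 mod 79 = 55.

55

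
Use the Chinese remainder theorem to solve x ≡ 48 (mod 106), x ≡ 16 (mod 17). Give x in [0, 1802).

1002

Write x = 48 + 106·k. Then 106·k ≡ 16 − 48 ≡ 2 (mod 17).
Need 106⁻¹ mod 17. Extended Euclid on (17, 4):
17 = 4×4 + 1
4 = 4×1 + 0
Back-substitute:
1 = 17 − 4·4
106⁻¹ ≡ 13 (mod 17), so k ≡ 13·2 ≡ 9 (mod 17).
x = 48 + 106·9 = 1002.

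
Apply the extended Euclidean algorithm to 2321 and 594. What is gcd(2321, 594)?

Repeated division:
2321 = 3×594 + 539
594 = 1×539 + 55
539 = 9×55 + 44
55 = 1×44 + 11
44 = 4×11 + 0
gcd(2321, 594) = 11.
Working backward:
11 = 55 − 44
11 = −539 + 10·55
11 = 10·594 − 11·539
11 = −11·2321 + 43·594
So 11 = (-11)·2321 + (43)·594.

11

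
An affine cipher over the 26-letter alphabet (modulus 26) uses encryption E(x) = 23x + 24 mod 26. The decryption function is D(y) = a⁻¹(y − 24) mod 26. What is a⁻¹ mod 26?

17

Extended Euclidean algorithm:
26 = 1×23 + 3
23 = 7×3 + 2
3 = 1×2 + 1
2 = 2×1 + 0
The gcd is 1. Working backward:
1 = 3 − 2
1 = −23 + 8·3
1 = 8·26 − 9·23
Thus 23·(-9) ≡ 1 (mod 26); reducing, -9 mod 26 = 17.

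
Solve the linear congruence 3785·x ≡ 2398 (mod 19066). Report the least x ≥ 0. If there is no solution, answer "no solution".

4242

First find gcd(3785, 19066):
19066 = 5*3785 + 141
3785 = 26*141 + 119
141 = 1*119 + 22
119 = 5*22 + 9
22 = 2*9 + 4
9 = 2*4 + 1
4 = 4*1 + 0
gcd = 1, so a unique solution mod 19066 exists.
Back-substitute for the Bézout coefficients:
1 = 9 − 2·4
1 = −2·22 + 5·9
1 = 5·119 − 27·22
1 = −27·141 + 32·119
1 = 32·3785 − 859·141
1 = −859·19066 + 4327·3785
So 3785·(4327) ≡ 1 (mod 19066), giving 3785⁻¹ ≡ 4327.
x ≡ 3785⁻¹·2398 ≡ 4327·2398 ≡ 4242 (mod 19066).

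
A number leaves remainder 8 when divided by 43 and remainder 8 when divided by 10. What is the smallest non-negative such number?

Write x = 8 + 43·k. Then 43·k ≡ 8 − 8 ≡ 0 (mod 10).
Need 43⁻¹ mod 10. Extended Euclid on (10, 3):
10 = 3·3 + 1
3 = 3·1 + 0
Back-substitute:
1 = 10 − 3·3
43⁻¹ ≡ 7 (mod 10), so k ≡ 7·0 ≡ 0 (mod 10).
x = 8 + 43·0 = 8.

8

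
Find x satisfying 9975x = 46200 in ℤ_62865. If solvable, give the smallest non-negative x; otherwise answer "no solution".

2431

First find gcd(9975, 62865):
62865 = 6·9975 + 3015
9975 = 3·3015 + 930
3015 = 3·930 + 225
930 = 4·225 + 30
225 = 7·30 + 15
30 = 2·15 + 0
gcd = 15 and 15 | 46200, so solutions exist. Divide through by 15: 665x ≡ 3080 (mod 4191).
Now find 665⁻¹ mod 4191:
4191 = 6×665 + 201
665 = 3×201 + 62
201 = 3×62 + 15
62 = 4×15 + 2
15 = 7×2 + 1
2 = 2×1 + 0
Back-substitute:
1 = 15 − 7·2
1 = −7·62 + 29·15
1 = 29·201 − 94·62
1 = −94·665 + 311·201
1 = 311·4191 − 1960·665
So 665·(-1960) ≡ 1 (mod 4191), i.e. 665⁻¹ ≡ 2231.
Then x ≡ 2231·3080 ≡ 2431 (mod 4191); the smallest non-negative solution is x = 2431.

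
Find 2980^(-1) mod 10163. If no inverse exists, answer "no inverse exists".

gcd(10163, 2980) by repeated division:
10163 = 3·2980 + 1223
2980 = 2·1223 + 534
1223 = 2·534 + 155
534 = 3·155 + 69
155 = 2·69 + 17
69 = 4·17 + 1
17 = 17·1 + 0
The gcd is 1. Working backward:
1 = 69 − 4·17
1 = −4·155 + 9·69
1 = 9·534 − 31·155
1 = −31·1223 + 71·534
1 = 71·2980 − 173·1223
1 = −173·10163 + 590·2980
So 2980·590 ≡ 1 (mod 10163).

590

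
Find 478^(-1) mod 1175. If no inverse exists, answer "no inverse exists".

Apply the Euclidean algorithm to 1175 and 478:
1175 = 2*478 + 219
478 = 2*219 + 40
219 = 5*40 + 19
40 = 2*19 + 2
19 = 9*2 + 1
2 = 2*1 + 0
The gcd is 1. Working backward:
1 = 19 − 9·2
1 = −9·40 + 19·19
1 = 19·219 − 104·40
1 = −104·478 + 227·219
1 = 227·1175 − 558·478
Hence 478⁻¹ ≡ -558 ≡ 617 (mod 1175).

617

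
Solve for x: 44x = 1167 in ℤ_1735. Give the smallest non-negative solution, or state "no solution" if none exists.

First find gcd(44, 1735):
1735 = 39×44 + 19
44 = 2×19 + 6
19 = 3×6 + 1
6 = 6×1 + 0
gcd = 1, so a unique solution mod 1735 exists.
Back-substitute for the Bézout coefficients:
1 = 19 − 3·6
1 = −3·44 + 7·19
1 = 7·1735 − 276·44
So 44·(-276) ≡ 1 (mod 1735), giving 44⁻¹ ≡ 1459.
x ≡ 44⁻¹·1167 ≡ 1459·1167 ≡ 618 (mod 1735).

618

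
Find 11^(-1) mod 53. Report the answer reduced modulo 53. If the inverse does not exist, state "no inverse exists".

29

Run Euclid on (53, 11):
53 = 4·11 + 9
11 = 1·9 + 2
9 = 4·2 + 1
2 = 2·1 + 0
gcd = 1, so the inverse exists. Back-substitute:
1 = 9 − 4·2
1 = −4·11 + 5·9
1 = 5·53 − 24·11
Thus 11·(-24) ≡ 1 (mod 53); reducing, -24 mod 53 = 29.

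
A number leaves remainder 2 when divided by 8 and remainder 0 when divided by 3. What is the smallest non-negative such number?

Write x = 2 + 8·k. Then 8·k ≡ 0 − 2 ≡ 1 (mod 3).
Need 8⁻¹ mod 3. Extended Euclid on (3, 2):
3 = 1*2 + 1
2 = 2*1 + 0
Back-substitute:
1 = 3 − 2
8⁻¹ ≡ 2 (mod 3), so k ≡ 2·1 ≡ 2 (mod 3).
x = 2 + 8·2 = 18.

18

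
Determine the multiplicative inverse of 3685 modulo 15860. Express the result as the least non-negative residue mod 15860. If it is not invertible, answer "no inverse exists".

no inverse exists

Compute gcd(3685, 15860):
15860 = 4×3685 + 1120
3685 = 3×1120 + 325
1120 = 3×325 + 145
325 = 2×145 + 35
145 = 4×35 + 5
35 = 7×5 + 0
The gcd is 5, not 1, hence no inverse exists.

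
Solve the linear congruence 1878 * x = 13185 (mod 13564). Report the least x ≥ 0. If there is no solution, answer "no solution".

no solution

gcd(1878, 13564):
13564 = 7·1878 + 418
1878 = 4·418 + 206
418 = 2·206 + 6
206 = 34·6 + 2
6 = 3·2 + 0
gcd = 2, but 2 ∤ 13185, so the congruence has no solution.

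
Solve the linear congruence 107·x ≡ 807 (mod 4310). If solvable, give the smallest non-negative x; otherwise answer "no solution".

First find gcd(107, 4310):
4310 = 40×107 + 30
107 = 3×30 + 17
30 = 1×17 + 13
17 = 1×13 + 4
13 = 3×4 + 1
4 = 4×1 + 0
gcd = 1, so a unique solution mod 4310 exists.
Back-substitute for the Bézout coefficients:
1 = 13 − 3·4
1 = −3·17 + 4·13
1 = 4·30 − 7·17
1 = −7·107 + 25·30
1 = 25·4310 − 1007·107
So 107·(-1007) ≡ 1 (mod 4310), giving 107⁻¹ ≡ 3303.
x ≡ 107⁻¹·807 ≡ 3303·807 ≡ 1941 (mod 4310).

1941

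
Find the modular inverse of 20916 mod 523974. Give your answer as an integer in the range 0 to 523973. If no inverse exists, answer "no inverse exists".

Euclidean algorithm on 523974, 20916:
523974 = 25*20916 + 1074
20916 = 19*1074 + 510
1074 = 2*510 + 54
510 = 9*54 + 24
54 = 2*24 + 6
24 = 4*6 + 0
gcd(20916, 523974) = 6 ≠ 1, so 20916 has no multiplicative inverse modulo 523974.

no inverse exists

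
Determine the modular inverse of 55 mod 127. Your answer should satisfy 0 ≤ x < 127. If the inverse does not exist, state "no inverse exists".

Extended Euclidean algorithm:
127 = 2·55 + 17
55 = 3·17 + 4
17 = 4·4 + 1
4 = 4·1 + 0
The gcd is 1. Working backward:
1 = 17 − 4·4
1 = −4·55 + 13·17
1 = 13·127 − 30·55
So 55·(-30) ≡ 1 (mod 127), and -30 ≡ 97 (mod 127).

97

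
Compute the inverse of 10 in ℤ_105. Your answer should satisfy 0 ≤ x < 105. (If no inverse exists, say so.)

no inverse exists

Compute gcd(10, 105):
105 = 10·10 + 5
10 = 2·5 + 0
gcd(10, 105) = 5 ≠ 1, so 10 has no multiplicative inverse modulo 105.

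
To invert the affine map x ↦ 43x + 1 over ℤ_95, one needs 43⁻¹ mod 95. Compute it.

gcd(95, 43) by repeated division:
95 = 2×43 + 9
43 = 4×9 + 7
9 = 1×7 + 2
7 = 3×2 + 1
2 = 2×1 + 0
The gcd is 1. Working backward:
1 = 7 − 3·2
1 = −3·9 + 4·7
1 = 4·43 − 19·9
1 = −19·95 + 42·43
So 43·42 ≡ 1 (mod 95).

42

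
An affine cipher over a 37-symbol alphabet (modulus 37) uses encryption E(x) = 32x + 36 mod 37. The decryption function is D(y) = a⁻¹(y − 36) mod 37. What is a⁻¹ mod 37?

Run Euclid on (37, 32):
37 = 1×32 + 5
32 = 6×5 + 2
5 = 2×2 + 1
2 = 2×1 + 0
Since gcd(32, 37) = 1, back-substitute to write 1 as a combination:
1 = 5 − 2·2
1 = −2·32 + 13·5
1 = 13·37 − 15·32
Hence 32⁻¹ ≡ -15 ≡ 22 (mod 37).

22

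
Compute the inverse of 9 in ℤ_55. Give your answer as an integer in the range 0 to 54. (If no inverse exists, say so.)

49

Run Euclid on (55, 9):
55 = 6·9 + 1
9 = 9·1 + 0
gcd = 1, so the inverse exists. Back-substitute:
1 = 55 − 6·9
So 9·(-6) ≡ 1 (mod 55), and -6 ≡ 49 (mod 55).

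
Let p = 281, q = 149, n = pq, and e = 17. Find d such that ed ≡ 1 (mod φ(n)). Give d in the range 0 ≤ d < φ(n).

7313

φ(n) = (p−1)(q−1) = 280·148 = 41440.
Need d with 17·d ≡ 1 (mod 41440). Apply the extended Euclidean algorithm:
41440 = 2437*17 + 11
17 = 1*11 + 6
11 = 1*6 + 5
6 = 1*5 + 1
5 = 5*1 + 0
Back-substitute:
1 = 6 − 5
1 = −11 + 2·6
1 = 2·17 − 3·11
1 = −3·41440 + 7313·17
So 17·7313 ≡ 1 (mod 41440), hence d = 7313.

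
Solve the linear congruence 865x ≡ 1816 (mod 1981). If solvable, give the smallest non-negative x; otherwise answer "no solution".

538

First find gcd(865, 1981):
1981 = 2×865 + 251
865 = 3×251 + 112
251 = 2×112 + 27
112 = 4×27 + 4
27 = 6×4 + 3
4 = 1×3 + 1
3 = 3×1 + 0
gcd = 1, so a unique solution mod 1981 exists.
Back-substitute for the Bézout coefficients:
1 = 4 − 3
1 = −27 + 7·4
1 = 7·112 − 29·27
1 = −29·251 + 65·112
1 = 65·865 − 224·251
1 = −224·1981 + 513·865
So 865·(513) ≡ 1 (mod 1981), giving 865⁻¹ ≡ 513.
x ≡ 865⁻¹·1816 ≡ 513·1816 ≡ 538 (mod 1981).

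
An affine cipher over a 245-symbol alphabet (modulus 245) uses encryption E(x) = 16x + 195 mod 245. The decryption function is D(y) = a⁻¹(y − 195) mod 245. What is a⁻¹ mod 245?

46

Apply the Euclidean algorithm to 245 and 16:
245 = 15*16 + 5
16 = 3*5 + 1
5 = 5*1 + 0
The gcd is 1. Working backward:
1 = 16 − 3·5
1 = −3·245 + 46·16
So 16·46 ≡ 1 (mod 245).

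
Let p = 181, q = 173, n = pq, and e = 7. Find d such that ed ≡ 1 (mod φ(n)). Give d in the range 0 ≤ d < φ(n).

φ(n) = (p−1)(q−1) = 180·172 = 30960.
Need d with 7·d ≡ 1 (mod 30960). Apply the extended Euclidean algorithm:
30960 = 4422·7 + 6
7 = 1·6 + 1
6 = 6·1 + 0
Back-substitute:
1 = 7 − 6
1 = −30960 + 4423·7
So 7·4423 ≡ 1 (mod 30960), hence d = 4423.

4423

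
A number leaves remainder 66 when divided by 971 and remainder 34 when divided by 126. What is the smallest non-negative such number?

83572

Write x = 66 + 971·k. Then 971·k ≡ 34 − 66 ≡ 94 (mod 126).
Need 971⁻¹ mod 126. Extended Euclid on (126, 89):
126 = 1*89 + 37
89 = 2*37 + 15
37 = 2*15 + 7
15 = 2*7 + 1
7 = 7*1 + 0
Back-substitute:
1 = 15 − 2·7
1 = −2·37 + 5·15
1 = 5·89 − 12·37
1 = −12·126 + 17·89
971⁻¹ ≡ 17 (mod 126), so k ≡ 17·94 ≡ 86 (mod 126).
x = 66 + 971·86 = 83572.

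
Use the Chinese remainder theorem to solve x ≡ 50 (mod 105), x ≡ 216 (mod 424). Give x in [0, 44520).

4880

Write x = 50 + 105·k. Then 105·k ≡ 216 − 50 ≡ 166 (mod 424).
Need 105⁻¹ mod 424. Extended Euclid on (424, 105):
424 = 4*105 + 4
105 = 26*4 + 1
4 = 4*1 + 0
Back-substitute:
1 = 105 − 26·4
1 = −26·424 + 105·105
105⁻¹ ≡ 105 (mod 424), so k ≡ 105·166 ≡ 46 (mod 424).
x = 50 + 105·46 = 4880.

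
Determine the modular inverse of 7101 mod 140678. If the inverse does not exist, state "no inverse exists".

Extended Euclidean algorithm:
140678 = 19×7101 + 5759
7101 = 1×5759 + 1342
5759 = 4×1342 + 391
1342 = 3×391 + 169
391 = 2×169 + 53
169 = 3×53 + 10
53 = 5×10 + 3
10 = 3×3 + 1
3 = 3×1 + 0
Since gcd(7101, 140678) = 1, back-substitute to write 1 as a combination:
1 = 10 − 3·3
1 = −3·53 + 16·10
1 = 16·169 − 51·53
1 = −51·391 + 118·169
1 = 118·1342 − 405·391
1 = −405·5759 + 1738·1342
1 = 1738·7101 − 2143·5759
1 = −2143·140678 + 42455·7101
So 7101·42455 ≡ 1 (mod 140678).

42455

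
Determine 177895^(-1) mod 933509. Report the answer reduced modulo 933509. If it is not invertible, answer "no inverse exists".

Extended Euclidean algorithm:
933509 = 5×177895 + 44034
177895 = 4×44034 + 1759
44034 = 25×1759 + 59
1759 = 29×59 + 48
59 = 1×48 + 11
48 = 4×11 + 4
11 = 2×4 + 3
4 = 1×3 + 1
3 = 3×1 + 0
The gcd is 1. Working backward:
1 = 4 − 3
1 = −11 + 3·4
1 = 3·48 − 13·11
1 = −13·59 + 16·48
1 = 16·1759 − 477·59
1 = −477·44034 + 11941·1759
1 = 11941·177895 − 48241·44034
1 = −48241·933509 + 253146·177895
So 177895·253146 ≡ 1 (mod 933509).

253146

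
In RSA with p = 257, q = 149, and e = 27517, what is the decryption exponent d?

φ(n) = (p−1)(q−1) = 256·148 = 37888.
Need d with 27517·d ≡ 1 (mod 37888). Apply the extended Euclidean algorithm:
37888 = 1·27517 + 10371
27517 = 2·10371 + 6775
10371 = 1·6775 + 3596
6775 = 1·3596 + 3179
3596 = 1·3179 + 417
3179 = 7·417 + 260
417 = 1·260 + 157
260 = 1·157 + 103
157 = 1·103 + 54
103 = 1·54 + 49
54 = 1·49 + 5
49 = 9·5 + 4
5 = 1·4 + 1
4 = 4·1 + 0
Back-substitute:
1 = 5 − 4
1 = −49 + 10·5
1 = 10·54 − 11·49
1 = −11·103 + 21·54
1 = 21·157 − 32·103
1 = −32·260 + 53·157
1 = 53·417 − 85·260
1 = −85·3179 + 648·417
1 = 648·3596 − 733·3179
1 = −733·6775 + 1381·3596
1 = 1381·10371 − 2114·6775
1 = −2114·27517 + 5609·10371
1 = 5609·37888 − 7723·27517
So 27517·(-7723) ≡ 1 (mod 37888), hence d ≡ -7723 ≡ 30165 (mod 37888).

30165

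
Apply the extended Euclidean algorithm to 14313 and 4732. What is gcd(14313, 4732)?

Euclidean algorithm:
14313 = 3·4732 + 117
4732 = 40·117 + 52
117 = 2·52 + 13
52 = 4·13 + 0
gcd(14313, 4732) = 13.
Working backward:
13 = 117 − 2·52
13 = −2·4732 + 81·117
13 = 81·14313 − 245·4732
So 13 = (81)·14313 + (-245)·4732.

13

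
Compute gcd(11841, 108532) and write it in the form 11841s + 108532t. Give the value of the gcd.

Apply Euclid's algorithm to 108532 and 11841:
108532 = 9×11841 + 1963
11841 = 6×1963 + 63
1963 = 31×63 + 10
63 = 6×10 + 3
10 = 3×3 + 1
3 = 3×1 + 0
gcd(11841, 108532) = 1.
Back-substituting:
1 = 10 − 3·3
1 = −3·63 + 19·10
1 = 19·1963 − 592·63
1 = −592·11841 + 3571·1963
1 = 3571·108532 − 32731·11841
So 1 = (3571)·108532 + (-32731)·11841.

1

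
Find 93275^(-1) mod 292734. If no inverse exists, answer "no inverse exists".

no inverse exists

Compute gcd(93275, 292734):
292734 = 3×93275 + 12909
93275 = 7×12909 + 2912
12909 = 4×2912 + 1261
2912 = 2×1261 + 390
1261 = 3×390 + 91
390 = 4×91 + 26
91 = 3×26 + 13
26 = 2×13 + 0
The gcd is 13, not 1, hence no inverse exists.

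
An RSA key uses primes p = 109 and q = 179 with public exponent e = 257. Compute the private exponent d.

9425

φ(n) = (p−1)(q−1) = 108·178 = 19224.
Need d with 257·d ≡ 1 (mod 19224). Apply the extended Euclidean algorithm:
19224 = 74·257 + 206
257 = 1·206 + 51
206 = 4·51 + 2
51 = 25·2 + 1
2 = 2·1 + 0
Back-substitute:
1 = 51 − 25·2
1 = −25·206 + 101·51
1 = 101·257 − 126·206
1 = −126·19224 + 9425·257
So 257·9425 ≡ 1 (mod 19224), hence d = 9425.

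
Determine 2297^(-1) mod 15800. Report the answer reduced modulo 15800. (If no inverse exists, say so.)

Apply the Euclidean algorithm to 15800 and 2297:
15800 = 6*2297 + 2018
2297 = 1*2018 + 279
2018 = 7*279 + 65
279 = 4*65 + 19
65 = 3*19 + 8
19 = 2*8 + 3
8 = 2*3 + 2
3 = 1*2 + 1
2 = 2*1 + 0
Since gcd(2297, 15800) = 1, back-substitute to write 1 as a combination:
1 = 3 − 2
1 = −8 + 3·3
1 = 3·19 − 7·8
1 = −7·65 + 24·19
1 = 24·279 − 103·65
1 = −103·2018 + 745·279
1 = 745·2297 − 848·2018
1 = −848·15800 + 5833·2297
So 2297·5833 ≡ 1 (mod 15800).

5833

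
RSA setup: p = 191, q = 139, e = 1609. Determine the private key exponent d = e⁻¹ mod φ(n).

φ(n) = (p−1)(q−1) = 190·138 = 26220.
Need d with 1609·d ≡ 1 (mod 26220). Apply the extended Euclidean algorithm:
26220 = 16·1609 + 476
1609 = 3·476 + 181
476 = 2·181 + 114
181 = 1·114 + 67
114 = 1·67 + 47
67 = 1·47 + 20
47 = 2·20 + 7
20 = 2·7 + 6
7 = 1·6 + 1
6 = 6·1 + 0
Back-substitute:
1 = 7 − 6
1 = −20 + 3·7
1 = 3·47 − 7·20
1 = −7·67 + 10·47
1 = 10·114 − 17·67
1 = −17·181 + 27·114
1 = 27·476 − 71·181
1 = −71·1609 + 240·476
1 = 240·26220 − 3911·1609
So 1609·(-3911) ≡ 1 (mod 26220), hence d ≡ -3911 ≡ 22309 (mod 26220).

22309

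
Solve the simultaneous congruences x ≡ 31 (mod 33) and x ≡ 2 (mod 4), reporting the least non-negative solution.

130

Write x = 31 + 33·k. Then 33·k ≡ 2 − 31 ≡ 3 (mod 4).
Need 33⁻¹ mod 4. Extended Euclid on (4, 1):
4 = 4·1 + 0
33⁻¹ ≡ 1 (mod 4), so k ≡ 1·3 ≡ 3 (mod 4).
x = 31 + 33·3 = 130.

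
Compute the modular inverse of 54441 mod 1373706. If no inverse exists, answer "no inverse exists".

Euclidean algorithm on 1373706, 54441:
1373706 = 25·54441 + 12681
54441 = 4·12681 + 3717
12681 = 3·3717 + 1530
3717 = 2·1530 + 657
1530 = 2·657 + 216
657 = 3·216 + 9
216 = 24·9 + 0
gcd(54441, 1373706) = 9 ≠ 1, so 54441 has no multiplicative inverse modulo 1373706.

no inverse exists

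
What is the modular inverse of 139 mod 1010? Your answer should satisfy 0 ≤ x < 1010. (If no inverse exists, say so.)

Apply the Euclidean algorithm to 1010 and 139:
1010 = 7·139 + 37
139 = 3·37 + 28
37 = 1·28 + 9
28 = 3·9 + 1
9 = 9·1 + 0
gcd = 1, so the inverse exists. Back-substitute:
1 = 28 − 3·9
1 = −3·37 + 4·28
1 = 4·139 − 15·37
1 = −15·1010 + 109·139
So 139·109 ≡ 1 (mod 1010).

109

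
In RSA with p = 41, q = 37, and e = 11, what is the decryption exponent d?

131

φ(n) = (p−1)(q−1) = 40·36 = 1440.
Need d with 11·d ≡ 1 (mod 1440). Apply the extended Euclidean algorithm:
1440 = 130·11 + 10
11 = 1·10 + 1
10 = 10·1 + 0
Back-substitute:
1 = 11 − 10
1 = −1440 + 131·11
So 11·131 ≡ 1 (mod 1440), hence d = 131.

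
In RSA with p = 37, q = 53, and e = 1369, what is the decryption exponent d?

361

φ(n) = (p−1)(q−1) = 36·52 = 1872.
Need d with 1369·d ≡ 1 (mod 1872). Apply the extended Euclidean algorithm:
1872 = 1×1369 + 503
1369 = 2×503 + 363
503 = 1×363 + 140
363 = 2×140 + 83
140 = 1×83 + 57
83 = 1×57 + 26
57 = 2×26 + 5
26 = 5×5 + 1
5 = 5×1 + 0
Back-substitute:
1 = 26 − 5·5
1 = −5·57 + 11·26
1 = 11·83 − 16·57
1 = −16·140 + 27·83
1 = 27·363 − 70·140
1 = −70·503 + 97·363
1 = 97·1369 − 264·503
1 = −264·1872 + 361·1369
So 1369·361 ≡ 1 (mod 1872), hence d = 361.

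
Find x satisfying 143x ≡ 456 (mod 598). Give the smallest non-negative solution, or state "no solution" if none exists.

no solution

gcd(143, 598):
598 = 4×143 + 26
143 = 5×26 + 13
26 = 2×13 + 0
gcd = 13, but 13 ∤ 456, so the congruence has no solution.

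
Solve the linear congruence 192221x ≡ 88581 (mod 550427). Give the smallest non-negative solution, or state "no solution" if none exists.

First find gcd(192221, 550427):
550427 = 2·192221 + 165985
192221 = 1·165985 + 26236
165985 = 6·26236 + 8569
26236 = 3·8569 + 529
8569 = 16·529 + 105
529 = 5·105 + 4
105 = 26·4 + 1
4 = 4·1 + 0
gcd = 1, so a unique solution mod 550427 exists.
Back-substitute for the Bézout coefficients:
1 = 105 − 26·4
1 = −26·529 + 131·105
1 = 131·8569 − 2122·529
1 = −2122·26236 + 6497·8569
1 = 6497·165985 − 41104·26236
1 = −41104·192221 + 47601·165985
1 = 47601·550427 − 136306·192221
So 192221·(-136306) ≡ 1 (mod 550427), giving 192221⁻¹ ≡ 414121.
x ≡ 192221⁻¹·88581 ≡ 414121·88581 ≡ 44886 (mod 550427).

44886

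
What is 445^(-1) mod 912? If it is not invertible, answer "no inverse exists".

gcd(912, 445) by repeated division:
912 = 2·445 + 22
445 = 20·22 + 5
22 = 4·5 + 2
5 = 2·2 + 1
2 = 2·1 + 0
gcd = 1, so the inverse exists. Back-substitute:
1 = 5 − 2·2
1 = −2·22 + 9·5
1 = 9·445 − 182·22
1 = −182·912 + 373·445
So 445·373 ≡ 1 (mod 912).

373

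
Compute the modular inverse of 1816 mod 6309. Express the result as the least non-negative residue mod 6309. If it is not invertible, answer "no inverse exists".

gcd(6309, 1816) by repeated division:
6309 = 3·1816 + 861
1816 = 2·861 + 94
861 = 9·94 + 15
94 = 6·15 + 4
15 = 3·4 + 3
4 = 1·3 + 1
3 = 3·1 + 0
The gcd is 1. Working backward:
1 = 4 − 3
1 = −15 + 4·4
1 = 4·94 − 25·15
1 = −25·861 + 229·94
1 = 229·1816 − 483·861
1 = −483·6309 + 1678·1816
So 1816·1678 ≡ 1 (mod 6309).

1678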